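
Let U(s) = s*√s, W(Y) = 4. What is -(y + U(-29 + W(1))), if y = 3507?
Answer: -3507 + 125*I ≈ -3507.0 + 125.0*I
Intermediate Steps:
U(s) = s^(3/2)
-(y + U(-29 + W(1))) = -(3507 + (-29 + 4)^(3/2)) = -(3507 + (-25)^(3/2)) = -(3507 - 125*I) = -3507 + 125*I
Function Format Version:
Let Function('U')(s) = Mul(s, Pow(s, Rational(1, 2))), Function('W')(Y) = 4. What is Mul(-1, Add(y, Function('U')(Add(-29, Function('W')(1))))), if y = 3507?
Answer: Add(-3507, Mul(125, I)) ≈ Add(-3507.0, Mul(125.00, I))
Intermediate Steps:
Function('U')(s) = Pow(s, Rational(3, 2))
Mul(-1, Add(y, Function('U')(Add(-29, Function('W')(1))))) = Mul(-1, Add(3507, Pow(Add(-29, 4), Rational(3, 2)))) = Mul(-1, Add(3507, Pow(-25, Rational(3, 2)))) = Mul(-1, Add(3507, Mul(-125, I))) = Add(-3507, Mul(125, I))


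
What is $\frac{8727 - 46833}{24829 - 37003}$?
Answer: $\frac{6351}{2029} \approx 3.1301$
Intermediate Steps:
$\frac{8727 - 46833}{24829 - 37003} = - \frac{38106}{-12174} = \left(-38106\right) \left(- \frac{1}{12174}\right) = \frac{6351}{2029}$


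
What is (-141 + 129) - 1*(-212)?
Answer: 200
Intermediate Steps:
(-141 + 129) - 1*(-212) = -12 + 212 = 200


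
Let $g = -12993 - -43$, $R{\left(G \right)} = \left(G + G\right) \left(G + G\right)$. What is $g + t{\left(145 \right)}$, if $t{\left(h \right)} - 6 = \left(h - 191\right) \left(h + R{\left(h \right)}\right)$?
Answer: $-3888214$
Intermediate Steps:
$R{\left(G \right)} = 4 G^{2}$ ($R{\left(G \right)} = 2 G 2 G = 4 G^{2}$)
$g = -12950$ ($g = -12993 + 43 = -12950$)
$t{\left(h \right)} = 6 + \left(-191 + h\right) \left(h + 4 h^{2}\right)$ ($t{\left(h \right)} = 6 + \left(h - 191\right) \left(h + 4 h^{2}\right) = 6 + \left(-191 + h\right) \left(h + 4 h^{2}\right)$)
$g + t{\left(145 \right)} = -12950 + \left(6 - 763 \cdot 145^{2} - 27695 + 4 \cdot 145^{3}\right) = -12950 + \left(6 - 16042075 - 27695 + 4 \cdot 3048625\right) = -12950 + \left(6 - 16042075 - 27695 + 12194500\right) = -12950 - 3875264 = -3888214$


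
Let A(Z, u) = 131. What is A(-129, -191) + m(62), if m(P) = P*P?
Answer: 3975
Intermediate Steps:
m(P) = P**2
A(-129, -191) + m(62) = 131 + 62**2 = 131 + 3844 = 3975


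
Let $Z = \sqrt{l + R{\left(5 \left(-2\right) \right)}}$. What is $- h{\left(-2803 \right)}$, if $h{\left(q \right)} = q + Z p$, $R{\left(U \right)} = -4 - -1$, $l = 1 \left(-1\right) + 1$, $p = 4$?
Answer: $2803 - 4 i \sqrt{3} \approx 2803.0 - 6.9282 i$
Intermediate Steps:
$l = 0$ ($l = -1 + 1 = 0$)
$R{\left(U \right)} = -3$ ($R{\left(U \right)} = -4 + 1 = -3$)
$Z = i \sqrt{3}$ ($Z = \sqrt{0 - 3} = \sqrt{-3} = i \sqrt{3} \approx 1.732 i$)
$h{\left(q \right)} = q + 4 i \sqrt{3}$ ($h{\left(q \right)} = q + i \sqrt{3} \cdot 4 = q + 4 i \sqrt{3}$)
$- h{\left(-2803 \right)} = - (-2803 + 4 i \sqrt{3}) = 2803 - 4 i \sqrt{3}$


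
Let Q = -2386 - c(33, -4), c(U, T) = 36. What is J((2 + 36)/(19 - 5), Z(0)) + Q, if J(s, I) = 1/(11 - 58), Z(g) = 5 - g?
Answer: -113835/47 ≈ -2422.0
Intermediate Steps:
J(s, I) = -1/47 (J(s, I) = 1/(-47) = -1/47)
Q = -2422 (Q = -2386 - 1*36 = -2386 - 36 = -2422)
J((2 + 36)/(19 - 5), Z(0)) + Q = -1/47 - 2422 = -113835/47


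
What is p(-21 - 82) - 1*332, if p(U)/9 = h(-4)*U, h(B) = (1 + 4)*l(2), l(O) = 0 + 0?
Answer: -332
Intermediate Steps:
l(O) = 0
h(B) = 0 (h(B) = (1 + 4)*0 = 5*0 = 0)
p(U) = 0 (p(U) = 9*(0*U) = 9*0 = 0)
p(-21 - 82) - 1*332 = 0 - 1*332 = 0 - 332 = -332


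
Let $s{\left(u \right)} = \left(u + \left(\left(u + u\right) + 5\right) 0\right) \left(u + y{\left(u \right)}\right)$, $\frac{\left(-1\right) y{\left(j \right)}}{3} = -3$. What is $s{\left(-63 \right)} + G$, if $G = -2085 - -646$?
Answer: $1963$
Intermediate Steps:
$y{\left(j \right)} = 9$ ($y{\left(j \right)} = \left(-3\right) \left(-3\right) = 9$)
$G = -1439$ ($G = -2085 + 646 = -1439$)
$s{\left(u \right)} = u \left(9 + u\right)$ ($s{\left(u \right)} = \left(u + \left(\left(u + u\right) + 5\right) 0\right) \left(u + 9\right) = \left(u + \left(2 u + 5\right) 0\right) \left(9 + u\right) = \left(u + \left(5 + 2 u\right) 0\right) \left(9 + u\right) = \left(u + 0\right) \left(9 + u\right) = u \left(9 + u\right)$)
$s{\left(-63 \right)} + G = - 63 \left(9 - 63\right) - 1439 = \left(-63\right) \left(-54\right) - 1439 = 3402 - 1439 = 1963$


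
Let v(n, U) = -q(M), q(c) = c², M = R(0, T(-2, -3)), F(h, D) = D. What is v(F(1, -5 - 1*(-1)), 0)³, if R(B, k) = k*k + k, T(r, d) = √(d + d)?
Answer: 50760 + 22032*I*√6 ≈ 50760.0 + 53967.0*I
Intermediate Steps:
T(r, d) = √2*√d (T(r, d) = √(2*d) = √2*√d)
R(B, k) = k + k² (R(B, k) = k² + k = k + k²)
M = I*√6*(1 + I*√6) (M = (√2*√(-3))*(1 + √2*√(-3)) = (√2*(I*√3))*(1 + √2*(I*√3)) = (I*√6)*(1 + I*√6) = I*√6*(1 + I*√6) ≈ -6.0 + 2.4495*I)
v(n, U) = -(-6 + I*√6)²
v(F(1, -5 - 1*(-1)), 0)³ = (-30 + 12*I*√6)³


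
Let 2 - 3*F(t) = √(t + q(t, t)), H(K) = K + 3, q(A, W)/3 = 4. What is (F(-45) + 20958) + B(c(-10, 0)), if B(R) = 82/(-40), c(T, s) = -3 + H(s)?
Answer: 1257397/60 - I*√33/3 ≈ 20957.0 - 1.9149*I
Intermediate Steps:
q(A, W) = 12 (q(A, W) = 3*4 = 12)
H(K) = 3 + K
F(t) = ⅔ - √(12 + t)/3 (F(t) = ⅔ - √(t + 12)/3 = ⅔ - √(12 + t)/3)
c(T, s) = s (c(T, s) = -3 + (3 + s) = s)
B(R) = -41/20 (B(R) = 82*(-1/40) = -41/20)
(F(-45) + 20958) + B(c(-10, 0)) = ((⅔ - √(12 - 45)/3) + 20958) - 41/20 = ((⅔ - I*√33/3) + 20958) - 41/20 = (62876/3 - I*√33/3) - 41/20 = 1257397/60 - I*√33/3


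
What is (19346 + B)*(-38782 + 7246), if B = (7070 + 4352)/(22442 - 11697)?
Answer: -6555835878912/10745 ≈ -6.1013e+8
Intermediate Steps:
B = 11422/10745 ≈ 1.0630
(19346 + B)*(-38782 + 7246) = (19346 + 11422/10745)*(-38782 + 7246) = (207884192/10745)*(-31536) = -6555835878912/10745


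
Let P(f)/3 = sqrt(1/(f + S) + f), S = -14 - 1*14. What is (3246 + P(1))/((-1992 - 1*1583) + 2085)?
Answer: -1623/745 - sqrt(78)/4470 ≈ -2.1805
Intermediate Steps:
S = -28 (S = -14 - 14 = -28)
P(f) = 3*sqrt(f + 1/(-28 + f)) (P(f) = 3*sqrt(1/(f - 28) + f) = 3*sqrt(1/(-28 + f) + f) = 3*sqrt(f + 1/(-28 + f)))
(3246 + P(1))/((-1992 - 1*1583) + 2085) = (3246 + 3*sqrt((1 + 1*(-28 + 1))/(-28 + 1)))/((-1992 - 1*1583) + 2085) = (3246 + 3*sqrt((1 + 1*(-27))/(-27)))/((-1992 - 1583) + 2085) = (3246 + 3*sqrt(-(1 - 27)/27))/(-3575 + 2085) = (3246 + 3*sqrt(-1/27*(-26)))/(-1490) = (3246 + 3*sqrt(26/27))*(-1/1490) = (3246 + 3*(sqrt(78)/9))*(-1/1490) = (3246 + sqrt(78)/3)*(-1/1490) = -1623/745 - sqrt(78)/4470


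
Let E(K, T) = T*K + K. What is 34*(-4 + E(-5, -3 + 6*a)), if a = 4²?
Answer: -16116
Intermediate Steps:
a = 16
E(K, T) = K + K*T (E(K, T) = K*T + K = K + K*T)
34*(-4 + E(-5, -3 + 6*a)) = 34*(-4 - 5*(1 + (-3 + 6*16))) = 34*(-4 - 5*(1 + (-3 + 96))) = 34*(-4 - 5*(1 + 93)) = 34*(-4 - 5*94) = 34*(-4 - 470) = 34*(-474) = -16116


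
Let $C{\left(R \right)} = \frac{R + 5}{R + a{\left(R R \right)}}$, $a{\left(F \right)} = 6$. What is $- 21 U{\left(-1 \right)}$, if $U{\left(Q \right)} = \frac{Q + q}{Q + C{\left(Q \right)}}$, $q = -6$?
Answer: $-735$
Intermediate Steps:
$C{\left(R \right)} = \frac{5 + R}{6 + R}$ ($C{\left(R \right)} = \frac{R + 5}{R + 6} = \frac{5 + R}{6 + R}$)
$U{\left(Q \right)} = \frac{-6 + Q}{Q + \frac{5 + Q}{6 + Q}}$ ($U{\left(Q \right)} = \frac{Q - 6}{Q + \frac{5 + Q}{6 + Q}} = \frac{-6 + Q}{Q + \frac{5 + Q}{6 + Q}}$)
$- 21 U{\left(-1 \right)} = - 21 \frac{-36 + \left(-1\right)^{2}}{5 + \left(-1\right)^{2} + 7 \left(-1\right)} = - 21 \frac{-36 + 1}{5 + 1 - 7} = - 21 \frac{1}{-1} \left(-35\right) = - 21 \left(\left(-1\right) \left(-35\right)\right) = \left(-21\right) 35 = -735$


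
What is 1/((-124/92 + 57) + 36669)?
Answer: 23/844667 ≈ 2.7230e-5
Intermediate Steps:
1/((-124/92 + 57) + 36669) = 1/((-124*1/92 + 57) + 36669) = 1/((-31/23 + 57) + 36669) = 1/(1280/23 + 36669) = 1/(844667/23) = 23/844667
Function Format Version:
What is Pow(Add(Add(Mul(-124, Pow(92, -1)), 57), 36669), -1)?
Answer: Rational(23, 844667) ≈ 2.7230e-5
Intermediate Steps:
Pow(Add(Add(Mul(-124, Pow(92, -1)), 57), 36669), -1) = Pow(Add(Add(Mul(-124, Rational(1, 92)), 57), 36669), -1) = Pow(Add(Add(Rational(-31, 23), 57), 36669), -1) = Pow(Add(Rational(1280, 23), 36669), -1) = Pow(Rational(844667, 23), -1) = Rational(23, 844667)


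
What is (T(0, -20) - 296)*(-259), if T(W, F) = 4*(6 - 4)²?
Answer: 72520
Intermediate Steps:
T(W, F) = 16 (T(W, F) = 4*2² = 4*4 = 16)
(T(0, -20) - 296)*(-259) = (16 - 296)*(-259) = -280*(-259) = 72520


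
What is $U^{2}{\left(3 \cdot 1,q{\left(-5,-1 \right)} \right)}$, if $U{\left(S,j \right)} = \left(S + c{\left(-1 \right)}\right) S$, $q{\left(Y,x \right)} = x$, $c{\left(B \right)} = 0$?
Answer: $81$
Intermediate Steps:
$U{\left(S,j \right)} = S^{2}$ ($U{\left(S,j \right)} = \left(S + 0\right) S = S S = S^{2}$)
$U^{2}{\left(3 \cdot 1,q{\left(-5,-1 \right)} \right)} = \left(\left(3 \cdot 1\right)^{2}\right)^{2} = \left(3^{2}\right)^{2} = 9^{2} = 81$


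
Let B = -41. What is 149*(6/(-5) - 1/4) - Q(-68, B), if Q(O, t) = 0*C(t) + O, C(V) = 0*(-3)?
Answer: -2961/20 ≈ -148.05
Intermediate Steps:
C(V) = 0
Q(O, t) = O (Q(O, t) = 0*0 + O = 0 + O = O)
149*(6/(-5) - 1/4) - Q(-68, B) = 149*(6/(-5) - 1/4) - 1*(-68) = 149*(6*(-1/5) - 1*1/4) + 68 = 149*(-6/5 - 1/4) + 68 = 149*(-29/20) + 68 = -4321/20 + 68 = -2961/20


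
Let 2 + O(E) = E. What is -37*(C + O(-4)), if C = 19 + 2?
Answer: -555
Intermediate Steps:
O(E) = -2 + E
C = 21
-37*(C + O(-4)) = -37*(21 + (-2 - 4)) = -37*(21 - 6) = -37*15 = -555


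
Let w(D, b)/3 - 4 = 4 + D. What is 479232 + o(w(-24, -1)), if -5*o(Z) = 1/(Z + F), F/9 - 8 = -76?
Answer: 1581465601/3300 ≈ 4.7923e+5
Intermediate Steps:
F = -612 (F = 72 + 9*(-76) = 72 - 684 = -612)
w(D, b) = 24 + 3*D (w(D, b) = 12 + 3*(4 + D) = 12 + (12 + 3*D) = 24 + 3*D)
o(Z) = -1/(5*(-612 + Z)) (o(Z) = -1/(5*(Z - 612)) = -1/(5*(-612 + Z)))
479232 + o(w(-24, -1)) = 479232 - 1/(-3060 + 5*(24 + 3*(-24))) = 479232 - 1/(-3060 + 5*(24 - 72)) = 479232 - 1/(-3060 + 5*(-48)) = 479232 - 1/(-3060 - 240) = 479232 - 1/(-3300) = 479232 - 1*(-1/3300) = 479232 + 1/3300 = 1581465601/3300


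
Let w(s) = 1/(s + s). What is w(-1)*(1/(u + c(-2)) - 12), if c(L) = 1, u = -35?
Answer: 409/68 ≈ 6.0147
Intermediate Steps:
w(s) = 1/(2*s)
w(-1)*(1/(u + c(-2)) - 12) = ((½)/(-1))*(1/(-35 + 1) - 12) = ((½)*(-1))*(1/(-34) - 12) = -(-1/34 - 12)/2 = -½*(-409/34) = 409/68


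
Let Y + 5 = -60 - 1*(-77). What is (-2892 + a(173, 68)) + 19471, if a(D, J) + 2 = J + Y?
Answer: 16657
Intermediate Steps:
Y = 12 (Y = -5 + (-60 - 1*(-77)) = -5 + (-60 + 77) = -5 + 17 = 12)
a(D, J) = 10 + J (a(D, J) = -2 + (J + 12) = -2 + (12 + J) = 10 + J)
(-2892 + a(173, 68)) + 19471 = (-2892 + (10 + 68)) + 19471 = (-2892 + 78) + 19471 = -2814 + 19471 = 16657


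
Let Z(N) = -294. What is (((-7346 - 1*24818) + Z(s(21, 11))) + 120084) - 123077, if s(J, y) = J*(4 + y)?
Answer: -35451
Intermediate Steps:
(((-7346 - 1*24818) + Z(s(21, 11))) + 120084) - 123077 = (((-7346 - 1*24818) - 294) + 120084) - 123077 = (((-7346 - 24818) - 294) + 120084) - 123077 = ((-32164 - 294) + 120084) - 123077 = (-32458 + 120084) - 123077 = 87626 - 123077 = -35451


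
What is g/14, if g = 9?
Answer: 9/14 ≈ 0.64286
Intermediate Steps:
g/14 = 9/14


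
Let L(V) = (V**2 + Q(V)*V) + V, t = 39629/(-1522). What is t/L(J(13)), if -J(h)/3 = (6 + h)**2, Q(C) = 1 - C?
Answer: 39629/3296652 ≈ 0.012021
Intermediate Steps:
J(h) = -3*(6 + h)**2
t = -39629/1522 (t = 39629*(-1/1522) = -39629/1522 ≈ -26.037)
L(V) = V + V**2 + V*(1 - V) (L(V) = (V**2 + (1 - V)*V) + V = (V**2 + V*(1 - V)) + V = V + V**2 + V*(1 - V))
t/L(J(13)) = -39629*(-1/(6*(6 + 13)**2))/1522 = -39629/(1522*(2*(-3*19**2))) = -39629/(1522*(2*(-3*361))) = -39629/(1522*(2*(-1083))) = -39629/1522/(-2166) = -39629/1522*(-1/2166) = 39629/3296652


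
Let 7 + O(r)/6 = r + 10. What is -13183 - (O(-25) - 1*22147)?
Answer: 9096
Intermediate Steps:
O(r) = 18 + 6*r (O(r) = -42 + 6*(r + 10) = -42 + 6*(10 + r) = -42 + (60 + 6*r) = 18 + 6*r)
-13183 - (O(-25) - 1*22147) = -13183 - ((18 + 6*(-25)) - 1*22147) = -13183 - ((18 - 150) - 22147) = -13183 - (-132 - 22147) = -13183 - 1*(-22279) = -13183 + 22279 = 9096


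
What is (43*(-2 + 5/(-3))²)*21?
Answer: 36421/3 ≈ 12140.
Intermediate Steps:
(43*(-2 + 5/(-3))²)*21 = (43*(-2 + 5*(-⅓))²)*21 = (43*(-2 - 5/3)²)*21 = (43*(-11/3)²)*21 = (43*(121/9))*21 = (5203/9)*21 = 36421/3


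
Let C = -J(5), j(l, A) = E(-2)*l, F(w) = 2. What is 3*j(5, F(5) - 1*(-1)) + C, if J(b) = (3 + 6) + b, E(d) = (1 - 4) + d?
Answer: -89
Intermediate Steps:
E(d) = -3 + d
J(b) = 9 + b
j(l, A) = -5*l (j(l, A) = (-3 - 2)*l = -5*l)
C = -14 (C = -(9 + 5) = -1*14 = -14)
3*j(5, F(5) - 1*(-1)) + C = 3*(-5*5) - 14 = 3*(-25) - 14 = -75 - 14 = -89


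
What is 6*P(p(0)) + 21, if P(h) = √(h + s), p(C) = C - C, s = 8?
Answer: 21 + 12*√2 ≈ 37.971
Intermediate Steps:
p(C) = 0
P(h) = √(8 + h) (P(h) = √(h + 8) = √(8 + h))
6*P(p(0)) + 21 = 6*√(8 + 0) + 21 = 6*√8 + 21 = 6*(2*√2) + 21 = 12*√2 + 21 = 21 + 12*√2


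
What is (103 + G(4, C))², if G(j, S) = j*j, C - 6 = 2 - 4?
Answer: 14161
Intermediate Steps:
C = 4 (C = 6 + (2 - 4) = 6 - 2 = 4)
G(j, S) = j²
(103 + G(4, C))² = (103 + 4²)² = (103 + 16)² = 119² = 14161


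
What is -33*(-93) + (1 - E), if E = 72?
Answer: 2998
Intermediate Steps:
-33*(-93) + (1 - E) = -33*(-93) + (1 - 1*72) = 3069 + (1 - 72) = 3069 - 71 = 2998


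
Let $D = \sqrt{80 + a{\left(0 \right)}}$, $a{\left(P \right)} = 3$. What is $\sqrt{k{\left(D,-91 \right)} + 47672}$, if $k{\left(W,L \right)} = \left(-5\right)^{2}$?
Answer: $\sqrt{47697} \approx 218.4$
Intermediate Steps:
$D = \sqrt{83}$ ($D = \sqrt{80 + 3} = \sqrt{83} \approx 9.1104$)
$k{\left(W,L \right)} = 25$
$\sqrt{k{\left(D,-91 \right)} + 47672} = \sqrt{25 + 47672} = \sqrt{47697}$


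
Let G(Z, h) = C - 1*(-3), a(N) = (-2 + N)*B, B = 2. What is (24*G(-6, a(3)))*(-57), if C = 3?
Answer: -8208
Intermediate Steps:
a(N) = -4 + 2*N (a(N) = (-2 + N)*2 = -4 + 2*N)
G(Z, h) = 6 (G(Z, h) = 3 - 1*(-3) = 3 + 3 = 6)
(24*G(-6, a(3)))*(-57) = (24*6)*(-57) = 144*(-57) = -8208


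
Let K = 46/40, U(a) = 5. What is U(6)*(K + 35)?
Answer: 723/4 ≈ 180.75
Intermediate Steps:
K = 23/20 (K = 46*(1/40) = 23/20 ≈ 1.1500)
U(6)*(K + 35) = 5*(23/20 + 35) = 5*(723/20) = 723/4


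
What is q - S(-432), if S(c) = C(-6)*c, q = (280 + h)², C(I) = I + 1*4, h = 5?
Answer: 80361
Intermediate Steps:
C(I) = 4 + I (C(I) = I + 4 = 4 + I)
q = 81225 (q = (280 + 5)² = 285² = 81225)
S(c) = -2*c (S(c) = (4 - 6)*c = -2*c)
q - S(-432) = 81225 - (-2)*(-432) = 81225 - 1*864 = 81225 - 864 = 80361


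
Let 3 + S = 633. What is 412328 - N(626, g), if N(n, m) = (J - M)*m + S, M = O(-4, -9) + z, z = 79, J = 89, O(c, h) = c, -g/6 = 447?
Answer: 449246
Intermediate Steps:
g = -2682 (g = -6*447 = -2682)
M = 75 (M = -4 + 79 = 75)
S = 630 (S = -3 + 633 = 630)
N(n, m) = 630 + 14*m (N(n, m) = (89 - 1*75)*m + 630 = (89 - 75)*m + 630 = 14*m + 630 = 630 + 14*m)
412328 - N(626, g) = 412328 - (630 + 14*(-2682)) = 412328 - (630 - 37548) = 412328 - 1*(-36918) = 412328 + 36918 = 449246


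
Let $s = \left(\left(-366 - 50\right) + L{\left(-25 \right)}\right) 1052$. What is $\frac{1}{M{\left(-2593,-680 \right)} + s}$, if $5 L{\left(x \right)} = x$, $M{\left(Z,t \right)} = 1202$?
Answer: $- \frac{1}{441690} \approx -2.264 \cdot 10^{-6}$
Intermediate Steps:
$L{\left(x \right)} = \frac{x}{5}$
$s = -442892$ ($s = \left(\left(-366 - 50\right) + \frac{1}{5} \left(-25\right)\right) 1052 = \left(-416 - 5\right) 1052 = \left(-421\right) 1052 = -442892$)
$\frac{1}{M{\left(-2593,-680 \right)} + s} = \frac{1}{1202 - 442892} = \frac{1}{-441690} = - \frac{1}{441690}$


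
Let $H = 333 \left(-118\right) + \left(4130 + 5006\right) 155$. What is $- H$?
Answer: $-1376786$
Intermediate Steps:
$H = 1376786$ ($H = -39294 + 9136 \cdot 155 = -39294 + 1416080 = 1376786$)
$- H = \left(-1\right) 1376786 = -1376786$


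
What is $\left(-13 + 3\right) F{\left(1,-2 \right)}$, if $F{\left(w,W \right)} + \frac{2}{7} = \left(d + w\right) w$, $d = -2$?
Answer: $\frac{90}{7} \approx 12.857$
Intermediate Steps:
$F{\left(w,W \right)} = - \frac{2}{7} + w \left(-2 + w\right)$ ($F{\left(w,W \right)} = - \frac{2}{7} + \left(-2 + w\right) w = - \frac{2}{7} + w \left(-2 + w\right)$)
$\left(-13 + 3\right) F{\left(1,-2 \right)} = \left(-13 + 3\right) \left(- \frac{2}{7} + 1^{2} - 2\right) = - 10 \left(- \frac{2}{7} + 1 - 2\right) = \left(-10\right) \left(- \frac{9}{7}\right) = \frac{90}{7}$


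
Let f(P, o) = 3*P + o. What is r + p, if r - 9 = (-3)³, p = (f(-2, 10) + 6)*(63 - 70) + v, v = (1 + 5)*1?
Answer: -82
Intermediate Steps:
f(P, o) = o + 3*P
v = 6 (v = 6*1 = 6)
p = -64 (p = ((10 + 3*(-2)) + 6)*(63 - 70) + 6 = ((10 - 6) + 6)*(-7) + 6 = (4 + 6)*(-7) + 6 = 10*(-7) + 6 = -70 + 6 = -64)
r = -18 (r = 9 + (-3)³ = 9 - 27 = -18)
r + p = -18 - 64 = -82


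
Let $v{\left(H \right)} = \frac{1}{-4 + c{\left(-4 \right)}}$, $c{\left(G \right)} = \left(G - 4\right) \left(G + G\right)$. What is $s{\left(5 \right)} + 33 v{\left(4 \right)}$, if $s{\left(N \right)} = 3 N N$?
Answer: $\frac{1511}{20} \approx 75.55$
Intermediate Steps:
$c{\left(G \right)} = 2 G \left(-4 + G\right)$ ($c{\left(G \right)} = \left(-4 + G\right) 2 G = 2 G \left(-4 + G\right)$)
$s{\left(N \right)} = 3 N^{2}$
$v{\left(H \right)} = \frac{1}{60}$ ($v{\left(H \right)} = \frac{1}{-4 + 2 \left(-4\right) \left(-4 - 4\right)} = \frac{1}{-4 + 2 \left(-4\right) \left(-8\right)} = \frac{1}{-4 + 64} = \frac{1}{60}$)
$s{\left(5 \right)} + 33 v{\left(4 \right)} = 3 \cdot 5^{2} + 33 \cdot \frac{1}{60} = 3 \cdot 25 + \frac{11}{20} = 75 + \frac{11}{20} = \frac{1511}{20}$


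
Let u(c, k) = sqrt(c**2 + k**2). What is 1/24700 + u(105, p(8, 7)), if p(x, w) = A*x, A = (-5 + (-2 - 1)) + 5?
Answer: 1/24700 + 3*sqrt(1289) ≈ 107.71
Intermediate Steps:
A = -3 (A = (-5 - 3) + 5 = -8 + 5 = -3)
p(x, w) = -3*x
1/24700 + u(105, p(8, 7)) = 1/24700 + sqrt(105**2 + (-3*8)**2) = 1/24700 + sqrt(11025 + (-24)**2) = 1/24700 + sqrt(11025 + 576) = 1/24700 + sqrt(11601) = 1/24700 + 3*sqrt(1289)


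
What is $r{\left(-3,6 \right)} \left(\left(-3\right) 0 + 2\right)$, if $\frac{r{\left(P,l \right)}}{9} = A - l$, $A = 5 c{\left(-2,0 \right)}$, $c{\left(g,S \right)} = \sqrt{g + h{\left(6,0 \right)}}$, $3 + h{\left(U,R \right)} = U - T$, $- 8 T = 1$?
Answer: $-108 + \frac{135 \sqrt{2}}{2} \approx -12.541$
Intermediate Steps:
$T = - \frac{1}{8}$ ($T = \left(- \frac{1}{8}\right) 1 = - \frac{1}{8} \approx -0.125$)
$h{\left(U,R \right)} = - \frac{23}{8} + U$ ($h{\left(U,R \right)} = -3 + \left(U - - \frac{1}{8}\right) = -3 + \left(U + \frac{1}{8}\right) = -3 + \left(\frac{1}{8} + U\right) = - \frac{23}{8} + U$)
$c{\left(g,S \right)} = \sqrt{\frac{25}{8} + g}$ ($c{\left(g,S \right)} = \sqrt{g + \left(- \frac{23}{8} + 6\right)} = \sqrt{g + \frac{25}{8}} = \sqrt{\frac{25}{8} + g}$)
$A = \frac{15 \sqrt{2}}{4}$ ($A = 5 \frac{\sqrt{50 + 16 \left(-2\right)}}{4} = 5 \frac{\sqrt{50 - 32}}{4} = 5 \frac{\sqrt{18}}{4} = 5 \frac{3 \sqrt{2}}{4} = \frac{15 \sqrt{2}}{4} \approx 5.3033$)
$r{\left(P,l \right)} = - 9 l + \frac{135 \sqrt{2}}{4}$ ($r{\left(P,l \right)} = 9 \left(\frac{15 \sqrt{2}}{4} - l\right) = 9 \left(- l + \frac{15 \sqrt{2}}{4}\right) = - 9 l + \frac{135 \sqrt{2}}{4}$)
$r{\left(-3,6 \right)} \left(\left(-3\right) 0 + 2\right) = \left(\left(-9\right) 6 + \frac{135 \sqrt{2}}{4}\right) \left(\left(-3\right) 0 + 2\right) = \left(-54 + \frac{135 \sqrt{2}}{4}\right) \left(0 + 2\right) = \left(-54 + \frac{135 \sqrt{2}}{4}\right) 2 = -108 + \frac{135 \sqrt{2}}{2}$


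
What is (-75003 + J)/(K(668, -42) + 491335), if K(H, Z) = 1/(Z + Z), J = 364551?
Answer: 24322032/41272139 ≈ 0.58931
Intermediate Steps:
K(H, Z) = 1/(2*Z)
(-75003 + J)/(K(668, -42) + 491335) = (-75003 + 364551)/((1/2)/(-42) + 491335) = 289548/((1/2)*(-1/42) + 491335) = 289548/(-1/84 + 491335) = 289548/(41272139/84) = 289548*(84/41272139) = 24322032/41272139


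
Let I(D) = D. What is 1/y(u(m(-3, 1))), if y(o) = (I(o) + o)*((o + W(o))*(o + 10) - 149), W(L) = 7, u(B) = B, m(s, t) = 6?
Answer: 1/708 ≈ 0.0014124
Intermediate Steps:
y(o) = 2*o*(-149 + (7 + o)*(10 + o)) (y(o) = (o + o)*((o + 7)*(o + 10) - 149) = (2*o)*((7 + o)*(10 + o) - 149) = (2*o)*(-149 + (7 + o)*(10 + o)) = 2*o*(-149 + (7 + o)*(10 + o)))
1/y(u(m(-3, 1))) = 1/(2*6*(-79 + 6**2 + 17*6)) = 1/(2*6*(-79 + 36 + 102)) = 1/(2*6*59) = 1/708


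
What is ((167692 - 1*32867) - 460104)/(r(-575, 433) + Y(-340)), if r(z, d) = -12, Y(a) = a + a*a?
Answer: -325279/115248 ≈ -2.8224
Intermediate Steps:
Y(a) = a + a²
((167692 - 1*32867) - 460104)/(r(-575, 433) + Y(-340)) = ((167692 - 1*32867) - 460104)/(-12 - 340*(1 - 340)) = ((167692 - 32867) - 460104)/(-12 - 340*(-339)) = (134825 - 460104)/(-12 + 115260) = -325279/115248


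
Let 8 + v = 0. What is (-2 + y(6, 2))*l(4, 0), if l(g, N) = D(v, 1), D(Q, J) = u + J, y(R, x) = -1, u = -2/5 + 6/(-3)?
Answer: 21/5 ≈ 4.2000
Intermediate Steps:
u = -12/5 (u = -2*⅕ + 6*(-⅓) = -⅖ - 2 = -12/5 ≈ -2.4000)
v = -8 (v = -8 + 0 = -8)
D(Q, J) = -12/5 + J
l(g, N) = -7/5 (l(g, N) = -12/5 + 1 = -7/5)
(-2 + y(6, 2))*l(4, 0) = (-2 - 1)*(-7/5) = -3*(-7/5) = 21/5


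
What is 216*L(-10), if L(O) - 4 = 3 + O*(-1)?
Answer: 3672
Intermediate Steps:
L(O) = 7 - O (L(O) = 4 + (3 + O*(-1)) = 4 + (3 - O) = 7 - O)
216*L(-10) = 216*(7 - 1*(-10)) = 216*(7 + 10) = 216*17 = 3672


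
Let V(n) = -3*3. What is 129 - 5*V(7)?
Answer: 174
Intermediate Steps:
V(n) = -9
129 - 5*V(7) = 129 - 5*(-9) = 129 + 45 = 174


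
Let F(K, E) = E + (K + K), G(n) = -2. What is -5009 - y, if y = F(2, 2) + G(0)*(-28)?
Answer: -5071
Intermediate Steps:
F(K, E) = E + 2*K
y = 62 (y = (2 + 2*2) - 2*(-28) = (2 + 4) + 56 = 6 + 56 = 62)
-5009 - y = -5009 - 1*62 = -5009 - 62 = -5071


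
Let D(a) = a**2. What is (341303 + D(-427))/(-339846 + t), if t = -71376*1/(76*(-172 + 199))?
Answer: -44770536/29059807 ≈ -1.5406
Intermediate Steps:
t = -5948/171 (t = -71376/(27*76) = -71376/2052 = -71376*1/2052 = -5948/171 ≈ -34.784)
(341303 + D(-427))/(-339846 + t) = (341303 + (-427)**2)/(-339846 - 5948/171) = (341303 + 182329)/(-58119614/171) = 523632*(-171/58119614) = -44770536/29059807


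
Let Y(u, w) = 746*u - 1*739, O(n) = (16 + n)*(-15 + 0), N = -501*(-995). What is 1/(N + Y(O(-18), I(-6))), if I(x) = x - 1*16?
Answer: 1/520136 ≈ 1.9226e-6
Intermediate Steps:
N = 498495
I(x) = -16 + x (I(x) = x - 16 = -16 + x)
O(n) = -240 - 15*n (O(n) = (16 + n)*(-15) = -240 - 15*n)
Y(u, w) = -739 + 746*u (Y(u, w) = 746*u - 739 = -739 + 746*u)
1/(N + Y(O(-18), I(-6))) = 1/(498495 + (-739 + 746*(-240 - 15*(-18)))) = 1/(498495 + (-739 + 746*(-240 + 270))) = 1/(498495 + (-739 + 746*30)) = 1/(498495 + (-739 + 22380)) = 1/(498495 + 21641) = 1/520136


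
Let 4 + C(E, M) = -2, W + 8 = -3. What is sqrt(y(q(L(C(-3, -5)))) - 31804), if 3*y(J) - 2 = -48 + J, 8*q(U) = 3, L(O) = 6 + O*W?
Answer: I*sqrt(4581966)/12 ≈ 178.38*I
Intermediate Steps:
W = -11 (W = -8 - 3 = -11)
C(E, M) = -6 (C(E, M) = -4 - 2 = -6)
L(O) = 6 - 11*O (L(O) = 6 + O*(-11) = 6 - 11*O)
q(U) = 3/8 (q(U) = (1/8)*3 = 3/8)
y(J) = -46/3 + J/3 (y(J) = 2/3 + (-48 + J)/3 = 2/3 + (-16 + J/3) = -46/3 + J/3)
sqrt(y(q(L(C(-3, -5)))) - 31804) = sqrt((-46/3 + (1/3)*(3/8)) - 31804) = sqrt((-46/3 + 1/8) - 31804) = sqrt(-365/24 - 31804) = sqrt(-763661/24) = I*sqrt(4581966)/12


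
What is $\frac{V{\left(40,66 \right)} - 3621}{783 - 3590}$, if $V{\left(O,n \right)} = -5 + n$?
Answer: $\frac{3560}{2807} \approx 1.2683$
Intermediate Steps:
$\frac{V{\left(40,66 \right)} - 3621}{783 - 3590} = \frac{\left(-5 + 66\right) - 3621}{783 - 3590} = \frac{61 - 3621}{-2807} = \left(-3560\right) \left(- \frac{1}{2807}\right) = \frac{3560}{2807}$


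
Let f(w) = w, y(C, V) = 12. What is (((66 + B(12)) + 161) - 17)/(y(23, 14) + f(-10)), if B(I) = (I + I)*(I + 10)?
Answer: 369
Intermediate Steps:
B(I) = 2*I*(10 + I) (B(I) = (2*I)*(10 + I) = 2*I*(10 + I))
(((66 + B(12)) + 161) - 17)/(y(23, 14) + f(-10)) = (((66 + 2*12*(10 + 12)) + 161) - 17)/(12 - 10) = (((66 + 2*12*22) + 161) - 17)/2 = (((66 + 528) + 161) - 17)*(1/2) = ((594 + 161) - 17)*(1/2) = (755 - 17)*(1/2) = 738*(1/2) = 369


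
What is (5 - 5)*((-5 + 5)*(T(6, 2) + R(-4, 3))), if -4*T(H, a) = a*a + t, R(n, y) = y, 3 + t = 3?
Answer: 0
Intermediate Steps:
t = 0 (t = -3 + 3 = 0)
T(H, a) = -a²/4 (T(H, a) = -(a*a + 0)/4 = -(a² + 0)/4 = -a²/4)
(5 - 5)*((-5 + 5)*(T(6, 2) + R(-4, 3))) = (5 - 5)*((-5 + 5)*(-¼*2² + 3)) = 0*(0*(-¼*4 + 3)) = 0*(0*(-1 + 3)) = 0*(0*2) = 0*0 = 0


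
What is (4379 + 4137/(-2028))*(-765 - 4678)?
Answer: -16104884475/676 ≈ -2.3824e+7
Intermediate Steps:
(4379 + 4137/(-2028))*(-765 - 4678) = (4379 + 4137*(-1/2028))*(-5443) = (4379 - 1379/676)*(-5443) = (2958825/676)*(-5443) = -16104884475/676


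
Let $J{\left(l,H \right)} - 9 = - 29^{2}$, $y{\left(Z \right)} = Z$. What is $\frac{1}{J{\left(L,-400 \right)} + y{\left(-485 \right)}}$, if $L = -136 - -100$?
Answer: $- \frac{1}{1317} \approx -0.0007593$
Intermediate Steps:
$L = -36$ ($L = -136 + 100 = -36$)
$J{\left(l,H \right)} = -832$ ($J{\left(l,H \right)} = 9 - 29^{2} = 9 - 841 = -832$)
$\frac{1}{J{\left(L,-400 \right)} + y{\left(-485 \right)}} = \frac{1}{-832 - 485} = \frac{1}{-1317} = - \frac{1}{1317}$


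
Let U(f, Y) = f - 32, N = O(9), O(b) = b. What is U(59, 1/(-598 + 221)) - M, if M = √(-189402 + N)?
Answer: 27 - I*√189393 ≈ 27.0 - 435.19*I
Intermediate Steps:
N = 9
U(f, Y) = -32 + f
M = I*√189393 (M = √(-189402 + 9) = √(-189393) = I*√189393 ≈ 435.19*I)
U(59, 1/(-598 + 221)) - M = (-32 + 59) - I*√189393 = 27 - I*√189393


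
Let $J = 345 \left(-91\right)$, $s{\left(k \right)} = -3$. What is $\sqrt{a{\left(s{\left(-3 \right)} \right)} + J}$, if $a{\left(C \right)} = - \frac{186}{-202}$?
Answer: $\frac{i \sqrt{320251002}}{101} \approx 177.18 i$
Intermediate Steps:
$a{\left(C \right)} = \frac{93}{101}$ ($a{\left(C \right)} = \left(-186\right) \left(- \frac{1}{202}\right) = \frac{93}{101}$)
$J = -31395$
$\sqrt{a{\left(s{\left(-3 \right)} \right)} + J} = \sqrt{\frac{93}{101} - 31395} = \sqrt{- \frac{3170802}{101}} = \frac{i \sqrt{320251002}}{101}$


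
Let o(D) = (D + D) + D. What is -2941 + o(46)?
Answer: -2803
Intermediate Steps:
o(D) = 3*D (o(D) = 2*D + D = 3*D)
-2941 + o(46) = -2941 + 3*46 = -2941 + 138 = -2803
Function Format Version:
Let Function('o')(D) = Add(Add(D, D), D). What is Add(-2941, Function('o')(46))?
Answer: -2803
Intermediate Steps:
Function('o')(D) = Mul(3, D) (Function('o')(D) = Add(Mul(2, D), D) = Mul(3, D))
Add(-2941, Function('o')(46)) = Add(-2941, Mul(3, 46)) = Add(-2941, 138) = -2803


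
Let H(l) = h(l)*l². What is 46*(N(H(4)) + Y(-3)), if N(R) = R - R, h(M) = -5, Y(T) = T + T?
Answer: -276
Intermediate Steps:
Y(T) = 2*T
H(l) = -5*l²
N(R) = 0
46*(N(H(4)) + Y(-3)) = 46*(0 + 2*(-3)) = 46*(0 - 6) = 46*(-6) = -276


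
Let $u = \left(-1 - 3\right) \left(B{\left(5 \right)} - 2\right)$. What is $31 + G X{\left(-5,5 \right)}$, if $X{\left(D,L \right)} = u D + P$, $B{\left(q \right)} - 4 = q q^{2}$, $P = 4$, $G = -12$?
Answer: $-30497$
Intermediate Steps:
$B{\left(q \right)} = 4 + q^{3}$ ($B{\left(q \right)} = 4 + q q^{2} = 4 + q^{3}$)
$u = -508$ ($u = \left(-1 - 3\right) \left(\left(4 + 5^{3}\right) - 2\right) = - 4 \left(\left(4 + 125\right) - 2\right) = - 4 \left(129 - 2\right) = \left(-4\right) 127 = -508$)
$X{\left(D,L \right)} = 4 - 508 D$ ($X{\left(D,L \right)} = - 508 D + 4 = 4 - 508 D$)
$31 + G X{\left(-5,5 \right)} = 31 - 12 \left(4 - -2540\right) = 31 - 12 \left(4 + 2540\right) = 31 - 30528 = -30497$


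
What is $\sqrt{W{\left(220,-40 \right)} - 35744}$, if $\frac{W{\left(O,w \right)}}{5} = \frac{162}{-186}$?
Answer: $\frac{i \sqrt{34354169}}{31} \approx 189.07 i$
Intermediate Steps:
$W{\left(O,w \right)} = - \frac{135}{31}$ ($W{\left(O,w \right)} = 5 \frac{162}{-186} = 5 \cdot 162 \left(- \frac{1}{186}\right) = 5 \left(- \frac{27}{31}\right) = - \frac{135}{31}$)
$\sqrt{W{\left(220,-40 \right)} - 35744} = \sqrt{- \frac{135}{31} - 35744} = \sqrt{- \frac{1108199}{31}} = \frac{i \sqrt{34354169}}{31}$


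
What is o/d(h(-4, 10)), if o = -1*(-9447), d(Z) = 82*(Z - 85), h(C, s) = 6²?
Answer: -9447/4018 ≈ -2.3512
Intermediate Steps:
h(C, s) = 36
d(Z) = -6970 + 82*Z (d(Z) = 82*(-85 + Z) = -6970 + 82*Z)
o = 9447
o/d(h(-4, 10)) = 9447/(-6970 + 82*36) = 9447/(-6970 + 2952) = 9447/(-4018) = 9447*(-1/4018) = -9447/4018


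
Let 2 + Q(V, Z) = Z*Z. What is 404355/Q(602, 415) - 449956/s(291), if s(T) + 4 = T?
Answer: -77376722303/49428001 ≈ -1565.4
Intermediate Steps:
Q(V, Z) = -2 + Z² (Q(V, Z) = -2 + Z*Z = -2 + Z²)
s(T) = -4 + T
404355/Q(602, 415) - 449956/s(291) = 404355/(-2 + 415²) - 449956/(-4 + 291) = 404355/(-2 + 172225) - 449956/287 = 404355/172223 - 449956*1/287 = 404355*(1/172223) - 449956/287 = 404355/172223 - 449956/287 = -77376722303/49428001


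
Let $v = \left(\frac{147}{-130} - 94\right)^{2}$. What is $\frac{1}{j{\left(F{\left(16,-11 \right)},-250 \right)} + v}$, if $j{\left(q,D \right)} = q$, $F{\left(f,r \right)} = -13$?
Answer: $\frac{16900}{152722989} \approx 0.00011066$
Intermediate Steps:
$v = \frac{152942689}{16900}$ ($v = \left(147 \left(- \frac{1}{130}\right) - 94\right)^{2} = \left(- \frac{147}{130} - 94\right)^{2} = \left(- \frac{12367}{130}\right)^{2} = \frac{152942689}{16900} \approx 9049.9$)
$\frac{1}{j{\left(F{\left(16,-11 \right)},-250 \right)} + v} = \frac{1}{-13 + \frac{152942689}{16900}} = \frac{1}{\frac{152722989}{16900}} = \frac{16900}{152722989}$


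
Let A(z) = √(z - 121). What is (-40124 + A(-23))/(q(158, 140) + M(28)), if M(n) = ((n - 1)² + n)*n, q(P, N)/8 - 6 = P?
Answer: -10031/5627 + 3*I/5627 ≈ -1.7827 + 0.00053314*I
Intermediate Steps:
q(P, N) = 48 + 8*P
A(z) = √(-121 + z)
M(n) = n*(n + (-1 + n)²) (M(n) = ((-1 + n)² + n)*n = (n + (-1 + n)²)*n = n*(n + (-1 + n)²))
(-40124 + A(-23))/(q(158, 140) + M(28)) = (-40124 + √(-121 - 23))/((48 + 8*158) + 28*(28 + (-1 + 28)²)) = (-40124 + √(-144))/((48 + 1264) + 28*(28 + 27²)) = (-40124 + 12*I)/(1312 + 28*(28 + 729)) = (-40124 + 12*I)/(1312 + 28*757) = (-40124 + 12*I)/(1312 + 21196) = (-40124 + 12*I)/22508 = (-40124 + 12*I)*(1/22508) = -10031/5627 + 3*I/5627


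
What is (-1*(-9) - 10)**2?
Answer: 1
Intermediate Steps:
(-1*(-9) - 10)**2 = (9 - 10)**2 = (-1)**2 = 1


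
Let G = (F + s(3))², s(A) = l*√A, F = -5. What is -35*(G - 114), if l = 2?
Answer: 2695 + 700*√3 ≈ 3907.4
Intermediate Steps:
s(A) = 2*√A
G = (-5 + 2*√3)² ≈ 2.3590
-35*(G - 114) = -35*((37 - 20*√3) - 114) = -35*(-77 - 20*√3) = 2695 + 700*√3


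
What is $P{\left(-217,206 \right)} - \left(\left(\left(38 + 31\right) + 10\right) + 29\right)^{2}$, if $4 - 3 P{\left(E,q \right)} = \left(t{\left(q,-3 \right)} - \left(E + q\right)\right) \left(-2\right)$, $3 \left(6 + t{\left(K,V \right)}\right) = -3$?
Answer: $-11660$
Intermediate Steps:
$t{\left(K,V \right)} = -7$ ($t{\left(K,V \right)} = -6 + \frac{1}{3} \left(-3\right) = -6 - 1 = -7$)
$P{\left(E,q \right)} = - \frac{10}{3} - \frac{2 E}{3} - \frac{2 q}{3}$ ($P{\left(E,q \right)} = \frac{4}{3} - \frac{\left(-7 - \left(E + q\right)\right) \left(-2\right)}{3} = \frac{4}{3} - \frac{\left(-7 - E - q\right) \left(-2\right)}{3} = \frac{4}{3} - \frac{14 + 2 E + 2 q}{3} = \frac{4}{3} - \left(\frac{14}{3} + \frac{2 E}{3} + \frac{2 q}{3}\right) = - \frac{10}{3} - \frac{2 E}{3} - \frac{2 q}{3}$)
$P{\left(-217,206 \right)} - \left(\left(\left(38 + 31\right) + 10\right) + 29\right)^{2} = \left(- \frac{10}{3} - - \frac{434}{3} - \frac{412}{3}\right) - \left(\left(\left(38 + 31\right) + 10\right) + 29\right)^{2} = \left(- \frac{10}{3} + \frac{434}{3} - \frac{412}{3}\right) - \left(\left(69 + 10\right) + 29\right)^{2} = 4 - \left(79 + 29\right)^{2} = 4 - 108^{2} = 4 - 11664 = -11660$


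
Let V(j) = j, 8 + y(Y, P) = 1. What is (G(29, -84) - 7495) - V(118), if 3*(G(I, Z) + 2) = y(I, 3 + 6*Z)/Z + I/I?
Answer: -274127/36 ≈ -7614.6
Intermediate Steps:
y(Y, P) = -7 (y(Y, P) = -8 + 1 = -7)
G(I, Z) = -5/3 - 7/(3*Z) (G(I, Z) = -2 + (-7/Z + I/I)/3 = -2 + (-7/Z + 1)/3 = -2 + (1 - 7/Z)/3 = -2 + (1/3 - 7/(3*Z)) = -5/3 - 7/(3*Z))
(G(29, -84) - 7495) - V(118) = ((1/3)*(-7 - 5*(-84))/(-84) - 7495) - 1*118 = ((1/3)*(-1/84)*(-7 + 420) - 7495) - 118 = ((1/3)*(-1/84)*413 - 7495) - 118 = (-59/36 - 7495) - 118 = -269879/36 - 118 = -274127/36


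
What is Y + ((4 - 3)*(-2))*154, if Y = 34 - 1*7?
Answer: -281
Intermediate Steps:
Y = 27 (Y = 34 - 7 = 27)
Y + ((4 - 3)*(-2))*154 = 27 + ((4 - 3)*(-2))*154 = 27 + (1*(-2))*154 = 27 - 2*154 = 27 - 308 = -281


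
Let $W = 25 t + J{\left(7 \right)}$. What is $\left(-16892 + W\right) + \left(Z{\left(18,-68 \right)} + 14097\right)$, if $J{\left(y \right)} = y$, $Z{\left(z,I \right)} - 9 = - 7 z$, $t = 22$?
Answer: $-2355$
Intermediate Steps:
$Z{\left(z,I \right)} = 9 - 7 z$
$W = 557$ ($W = 25 \cdot 22 + 7 = 550 + 7 = 557$)
$\left(-16892 + W\right) + \left(Z{\left(18,-68 \right)} + 14097\right) = \left(-16892 + 557\right) + \left(\left(9 - 126\right) + 14097\right) = -16335 + \left(\left(9 - 126\right) + 14097\right) = -16335 + \left(-117 + 14097\right) = -16335 + 13980 = -2355$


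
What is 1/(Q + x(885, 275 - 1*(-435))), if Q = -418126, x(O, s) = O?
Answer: -1/417241 ≈ -2.3967e-6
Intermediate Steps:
1/(Q + x(885, 275 - 1*(-435))) = 1/(-418126 + 885) = 1/(-417241) = -1/417241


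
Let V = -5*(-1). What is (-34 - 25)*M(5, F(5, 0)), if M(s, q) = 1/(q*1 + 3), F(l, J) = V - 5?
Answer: -59/3 ≈ -19.667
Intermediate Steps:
V = 5
F(l, J) = 0 (F(l, J) = 5 - 5 = 0)
M(s, q) = 1/(3 + q) (M(s, q) = 1/(q + 3) = 1/(3 + q))
(-34 - 25)*M(5, F(5, 0)) = (-34 - 25)/(3 + 0) = -59/3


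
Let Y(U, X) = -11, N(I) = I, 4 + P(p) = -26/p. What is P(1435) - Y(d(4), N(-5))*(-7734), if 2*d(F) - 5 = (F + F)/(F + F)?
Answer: -122086956/1435 ≈ -85078.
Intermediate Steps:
P(p) = -4 - 26/p
d(F) = 3 (d(F) = 5/2 + ((F + F)/(F + F))/2 = 5/2 + ((2*F)/((2*F)))/2 = 5/2 + ((2*F)*(1/(2*F)))/2 = 5/2 + (1/2)*1 = 5/2 + 1/2 = 3)
P(1435) - Y(d(4), N(-5))*(-7734) = (-4 - 26/1435) - (-11)*(-7734) = (-4 - 26*1/1435) - 1*85074 = (-4 - 26/1435) - 85074 = -5766/1435 - 85074 = -122086956/1435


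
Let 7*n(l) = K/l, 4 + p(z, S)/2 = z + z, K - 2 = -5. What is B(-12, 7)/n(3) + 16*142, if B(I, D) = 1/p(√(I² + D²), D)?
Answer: 122687/54 - √193/108 ≈ 2271.9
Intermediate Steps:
K = -3 (K = 2 - 5 = -3)
p(z, S) = -8 + 4*z (p(z, S) = -8 + 2*(z + z) = -8 + 2*(2*z) = -8 + 4*z)
n(l) = -3/(7*l) (n(l) = (-3/l)/7 = -3/(7*l))
B(I, D) = 1/(-8 + 4*√(D² + I²)) (B(I, D) = 1/(-8 + 4*√(I² + D²)) = 1/(-8 + 4*√(D² + I²)))
B(-12, 7)/n(3) + 16*142 = (1/(4*(-2 + √(7² + (-12)²))))/((-3/7/3)) + 16*142 = (1/(4*(-2 + √(49 + 144))))/((-3/7*⅓)) + 2272 = (1/(4*(-2 + √193)))/(-⅐) + 2272 = (1/(4*(-2 + √193)))*(-7) + 2272 = -7/(4*(-2 + √193)) + 2272 = 2272 - 7/(4*(-2 + √193))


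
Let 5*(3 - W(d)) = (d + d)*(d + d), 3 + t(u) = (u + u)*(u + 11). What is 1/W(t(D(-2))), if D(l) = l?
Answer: -5/6069 ≈ -0.00082386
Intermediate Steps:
t(u) = -3 + 2*u*(11 + u) (t(u) = -3 + (u + u)*(u + 11) = -3 + (2*u)*(11 + u) = -3 + 2*u*(11 + u))
W(d) = 3 - 4*d²/5 (W(d) = 3 - (d + d)*(d + d)/5 = 3 - 2*d*2*d/5 = 3 - 4*d²/5)
1/W(t(D(-2))) = 1/(3 - 4*(-3 + 2*(-2)² + 22*(-2))²/5) = 1/(3 - 4*(-3 + 2*4 - 44)²/5) = 1/(3 - 4*(-3 + 8 - 44)²/5) = 1/(3 - ⅘*(-39)²) = 1/(3 - ⅘*1521) = 1/(3 - 6084/5) = 1/(-6069/5) = -5/6069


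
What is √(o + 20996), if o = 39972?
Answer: 2*√15242 ≈ 246.92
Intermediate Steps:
√(o + 20996) = √(39972 + 20996) = √60968 = 2*√15242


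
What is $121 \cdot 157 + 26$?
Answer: $19023$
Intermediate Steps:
$121 \cdot 157 + 26 = 18997 + 26 = 19023$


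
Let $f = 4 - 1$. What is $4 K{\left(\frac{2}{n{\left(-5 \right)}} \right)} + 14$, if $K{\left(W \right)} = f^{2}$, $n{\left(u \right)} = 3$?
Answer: $50$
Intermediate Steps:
$f = 3$
$K{\left(W \right)} = 9$ ($K{\left(W \right)} = 3^{2} = 9$)
$4 K{\left(\frac{2}{n{\left(-5 \right)}} \right)} + 14 = 4 \cdot 9 + 14 = 36 + 14 = 50$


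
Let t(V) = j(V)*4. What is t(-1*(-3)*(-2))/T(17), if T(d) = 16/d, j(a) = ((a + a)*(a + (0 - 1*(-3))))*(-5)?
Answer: -765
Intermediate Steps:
j(a) = -10*a*(3 + a) (j(a) = ((2*a)*(a + (0 + 3)))*(-5) = ((2*a)*(a + 3))*(-5) = ((2*a)*(3 + a))*(-5) = (2*a*(3 + a))*(-5) = -10*a*(3 + a))
t(V) = -40*V*(3 + V) (t(V) = -10*V*(3 + V)*4 = -40*V*(3 + V))
t(-1*(-3)*(-2))/T(17) = (-40*-1*(-3)*(-2)*(3 - 1*(-3)*(-2)))/((16/17)) = (-40*3*(-2)*(3 + 3*(-2)))/((16*(1/17))) = (-40*(-6)*(3 - 6))/(16/17) = -40*(-6)*(-3)*(17/16) = -720*17/16 = -765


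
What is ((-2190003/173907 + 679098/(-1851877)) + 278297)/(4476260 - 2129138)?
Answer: 14937098708145311/125983484182482093 ≈ 0.11856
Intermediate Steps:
((-2190003/173907 + 679098/(-1851877)) + 278297)/(4476260 - 2129138) = ((-2190003*1/173907 + 679098*(-1/1851877)) + 278297)/2347122 = ((-730001/57969 - 679098/1851877) + 278297)*(1/2347122) = (-1391238693839/107351457813 + 278297)*(1/2347122) = (29874197416290622/107351457813)*(1/2347122) = 14937098708145311/125983484182482093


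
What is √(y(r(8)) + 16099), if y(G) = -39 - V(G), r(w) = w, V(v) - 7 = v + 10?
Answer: √16035 ≈ 126.63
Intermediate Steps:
V(v) = 17 + v (V(v) = 7 + (v + 10) = 7 + (10 + v) = 17 + v)
y(G) = -56 - G (y(G) = -39 - (17 + G) = -39 + (-17 - G) = -56 - G)
√(y(r(8)) + 16099) = √((-56 - 1*8) + 16099) = √((-56 - 8) + 16099) = √(-64 + 16099) = √16035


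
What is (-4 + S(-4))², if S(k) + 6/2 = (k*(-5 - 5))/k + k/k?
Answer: 256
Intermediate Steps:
S(k) = -12 (S(k) = -3 + ((k*(-5 - 5))/k + k/k) = -3 + ((k*(-10))/k + 1) = -3 + ((-10*k)/k + 1) = -3 + (-10 + 1) = -3 - 9 = -12)
(-4 + S(-4))² = (-4 - 12)² = (-16)² = 256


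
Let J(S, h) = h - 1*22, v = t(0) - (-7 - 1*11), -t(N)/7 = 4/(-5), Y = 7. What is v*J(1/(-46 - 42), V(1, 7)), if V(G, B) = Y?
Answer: -354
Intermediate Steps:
V(G, B) = 7
t(N) = 28/5 (t(N) = -28/(-5) = -28*(-1)/5 = -7*(-⅘) = 28/5)
v = 118/5 (v = 28/5 - (-7 - 1*11) = 28/5 - (-7 - 11) = 28/5 - 1*(-18) = 28/5 + 18 = 118/5 ≈ 23.600)
J(S, h) = -22 + h (J(S, h) = h - 22 = -22 + h)
v*J(1/(-46 - 42), V(1, 7)) = 118*(-22 + 7)/5 = (118/5)*(-15) = -354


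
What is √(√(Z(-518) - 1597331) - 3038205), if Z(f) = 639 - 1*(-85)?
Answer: √(-3038205 + I*√1596607) ≈ 0.362 + 1743.0*I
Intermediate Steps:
Z(f) = 724 (Z(f) = 639 + 85 = 724)
√(√(Z(-518) - 1597331) - 3038205) = √(√(724 - 1597331) - 3038205) = √(√(-1596607) - 3038205) = √(I*√1596607 - 3038205) = √(-3038205 + I*√1596607)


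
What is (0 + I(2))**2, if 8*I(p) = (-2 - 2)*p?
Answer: 1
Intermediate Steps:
I(p) = -p/2 (I(p) = ((-2 - 2)*p)/8 = (-4*p)/8 = -p/2)
(0 + I(2))**2 = (0 - 1/2*2)**2 = (0 - 1)**2 = (-1)**2 = 1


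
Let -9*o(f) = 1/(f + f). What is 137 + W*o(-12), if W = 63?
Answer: 3295/24 ≈ 137.29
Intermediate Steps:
o(f) = -1/(18*f) (o(f) = -1/(9*(f + f)) = -1/(2*f)/9 = -1/(18*f))
137 + W*o(-12) = 137 + 63*(-1/18/(-12)) = 137 + 63*(-1/18*(-1/12)) = 137 + 63*(1/216) = 137 + 7/24 = 3295/24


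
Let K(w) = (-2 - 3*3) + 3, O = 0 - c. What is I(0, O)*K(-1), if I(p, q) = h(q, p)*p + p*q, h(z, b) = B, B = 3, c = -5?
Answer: 0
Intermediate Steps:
h(z, b) = 3
O = 5 (O = 0 - 1*(-5) = 0 + 5 = 5)
I(p, q) = 3*p + p*q
K(w) = -8 (K(w) = (-2 - 9) + 3 = -11 + 3 = -8)
I(0, O)*K(-1) = (0*(3 + 5))*(-8) = (0*8)*(-8) = 0*(-8) = 0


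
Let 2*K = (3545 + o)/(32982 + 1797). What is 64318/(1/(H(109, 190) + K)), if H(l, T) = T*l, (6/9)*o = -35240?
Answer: 46324938681535/34779 ≈ 1.3320e+9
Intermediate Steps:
o = -52860 (o = (3/2)*(-35240) = -52860)
K = -49315/69558 (K = ((3545 - 52860)/(32982 + 1797))/2 = (-49315/34779)/2 = (-49315*1/34779)/2 = (1/2)*(-49315/34779) = -49315/69558 ≈ -0.70898)
64318/(1/(H(109, 190) + K)) = 64318/(1/(190*109 - 49315/69558)) = 64318/(1/(20710 - 49315/69558)) = 64318/(1/(1440496865/69558)) = 64318/(69558/1440496865) = 64318*(1440496865/69558) = 46324938681535/34779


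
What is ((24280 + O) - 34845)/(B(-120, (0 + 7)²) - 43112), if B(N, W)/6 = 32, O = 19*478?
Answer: 1483/42920 ≈ 0.034553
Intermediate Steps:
O = 9082
B(N, W) = 192 (B(N, W) = 6*32 = 192)
((24280 + O) - 34845)/(B(-120, (0 + 7)²) - 43112) = ((24280 + 9082) - 34845)/(192 - 43112) = (33362 - 34845)/(-42920) = -1483*(-1/42920) = 1483/42920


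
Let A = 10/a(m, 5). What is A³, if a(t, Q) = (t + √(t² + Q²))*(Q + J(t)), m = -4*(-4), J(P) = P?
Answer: -20096/165375 + 8392*√281/1157625 ≈ 3.0704e-6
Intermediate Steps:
m = 16
a(t, Q) = (Q + t)*(t + √(Q² + t²)) (a(t, Q) = (t + √(t² + Q²))*(Q + t) = (t + √(Q² + t²))*(Q + t) = (Q + t)*(t + √(Q² + t²)))
A = 10/(336 + 21*√281) (A = 10/(16² + 5*16 + 5*√(5² + 16²) + 16*√(5² + 16²)) = 10/(256 + 80 + 5*√(25 + 256) + 16*√(25 + 256)) = 10/(256 + 80 + 5*√281 + 16*√281) = 10/(336 + 21*√281) ≈ 0.014534)
A³ = (-32/105 + 2*√281/105)³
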